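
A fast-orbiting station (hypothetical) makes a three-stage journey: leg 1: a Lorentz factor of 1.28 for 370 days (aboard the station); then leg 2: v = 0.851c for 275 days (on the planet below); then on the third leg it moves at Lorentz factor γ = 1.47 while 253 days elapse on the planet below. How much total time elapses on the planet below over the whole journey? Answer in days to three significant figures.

Δt = 1000 days

Leg 1: γ = 1.28; Δt_1 = 1.280 × 370 = 473.6 days.
Leg 2: 275 days is already measured on the planet below.
Leg 3: 253 days is already measured on the planet below.
Total: 473.6 + 275.0 + 253.0 days.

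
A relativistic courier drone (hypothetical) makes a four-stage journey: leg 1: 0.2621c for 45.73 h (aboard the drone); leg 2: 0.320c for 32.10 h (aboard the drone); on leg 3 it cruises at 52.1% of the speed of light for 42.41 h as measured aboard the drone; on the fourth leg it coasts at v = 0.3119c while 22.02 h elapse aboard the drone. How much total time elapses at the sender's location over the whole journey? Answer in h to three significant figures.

Leg 1: γ = 1/√(1 − 0.2621²) = 1/√0.9313 = 1.036; Δt_1 = 1.036 × 45.73 = 47.39 h.
Leg 2: γ = 1/√(1 − 0.320²) = 1/√0.8976 = 1.056; Δt_2 = 1.056 × 32.10 = 33.88 h.
Leg 3: β = 0.521; γ = 1/√(1 − 0.521²) = 1/√0.7286 = 1.172; Δt_3 = 1.172 × 42.41 = 49.69 h.
Leg 4: γ = 1/√(1 − 0.3119²) = 1/√0.9027 = 1.053; Δt_4 = 1.053 × 22.02 = 23.18 h.
Total: 47.39 + 33.88 + 49.69 + 23.18 h.

Δt = 154 h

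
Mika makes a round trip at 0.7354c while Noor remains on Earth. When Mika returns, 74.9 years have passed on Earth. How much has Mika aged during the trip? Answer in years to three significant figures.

γ = 1/√(1 − 0.7354²) = 1/√0.4592 = 1.476
Mika's clock measures proper time along the trip: τ = Δt/γ = 74.9/1.476 years.

τ = 50.8 years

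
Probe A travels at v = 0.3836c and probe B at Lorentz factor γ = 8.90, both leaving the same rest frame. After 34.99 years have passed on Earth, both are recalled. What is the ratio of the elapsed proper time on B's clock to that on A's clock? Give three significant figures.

τ_B/τ_A = 0.122

A: γ = 1/√(1 − 0.3836²) = 1/√0.8529 = 1.083. B: γ = 8.90.
τ_A/τ_B = γ_B/γ_A = 8.900/1.083 = 8.219, so τ_B/τ_A = 0.1217.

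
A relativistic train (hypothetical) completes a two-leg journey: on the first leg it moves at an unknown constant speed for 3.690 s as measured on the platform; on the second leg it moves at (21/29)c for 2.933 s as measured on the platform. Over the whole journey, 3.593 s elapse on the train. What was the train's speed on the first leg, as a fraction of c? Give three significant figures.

Leg 1: speed unknown; τ_1 = 3.690/γ_1.
Leg 2: γ = 1/√(1 − (21/29)²) = 29/20 = 1.450; τ_2 = 2.933/1.450 = 2.023 s.
Total proper time: τ_1 + 2.023 = 3.593, so τ_1 = 3.593 − 2.023 = 1.570 s.
γ_1 = 3.690/1.570 = 2.350; β = √(1 − 1/γ²) = √0.8189.

β = 0.905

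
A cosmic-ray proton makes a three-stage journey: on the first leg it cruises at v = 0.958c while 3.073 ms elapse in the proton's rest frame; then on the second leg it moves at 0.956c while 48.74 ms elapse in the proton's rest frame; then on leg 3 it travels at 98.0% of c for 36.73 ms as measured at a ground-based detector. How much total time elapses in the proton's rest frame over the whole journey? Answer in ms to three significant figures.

τ = 59.1 ms

Leg 1: 3.073 ms is already measured in the proton's rest frame.
Leg 2: 48.74 ms is already measured in the proton's rest frame.
Leg 3: β = 0.980; γ = 1/√(1 − 0.980²) = 1/√0.03960 = 5.025; τ_3 = 36.73/5.025 = 7.309 ms.
Total: 3.073 + 48.74 + 7.309 ms.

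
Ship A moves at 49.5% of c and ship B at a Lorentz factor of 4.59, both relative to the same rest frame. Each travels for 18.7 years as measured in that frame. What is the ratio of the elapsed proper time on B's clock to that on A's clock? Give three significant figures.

A: β = 0.495; γ = 1/√(1 − 0.495²) = 1/√0.7550 = 1.151. B: γ = 4.59.
τ_A/τ_B = γ_B/γ_A = 4.590/1.151 = 3.988, so τ_B/τ_A = 0.2507.

τ_B/τ_A = 0.251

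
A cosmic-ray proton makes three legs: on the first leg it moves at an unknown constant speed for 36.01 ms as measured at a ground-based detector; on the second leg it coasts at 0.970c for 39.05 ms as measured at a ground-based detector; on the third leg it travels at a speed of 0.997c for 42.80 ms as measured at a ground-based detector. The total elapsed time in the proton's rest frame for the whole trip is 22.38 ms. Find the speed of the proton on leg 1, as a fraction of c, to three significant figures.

Leg 1: speed unknown; τ_1 = 36.01/γ_1.
Leg 2: γ = 1/√(1 − 0.970²) = 1/√0.05910 = 4.113; τ_2 = 39.05/4.113 = 9.493 ms.
Leg 3: γ = 1/√(1 − 0.997²) = 1/√0.005991 = 12.92; τ_3 = 42.80/12.92 = 3.313 ms.
Total proper time: τ_1 + 9.493 + 3.313 = 22.38, so τ_1 = 22.38 − 12.81 = 9.574 ms.
γ_1 = 36.01/9.574 = 3.761; β = √(1 − 1/γ²) = √0.9293.

β = 0.964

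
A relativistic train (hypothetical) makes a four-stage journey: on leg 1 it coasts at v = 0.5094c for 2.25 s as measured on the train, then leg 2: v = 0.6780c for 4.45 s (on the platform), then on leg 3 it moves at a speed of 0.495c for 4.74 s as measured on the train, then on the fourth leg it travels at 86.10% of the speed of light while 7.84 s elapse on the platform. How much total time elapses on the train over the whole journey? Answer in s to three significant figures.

τ = 14.2 s

Leg 1: 2.25 s is already measured on the train.
Leg 2: γ = 1/√(1 − 0.6780²) = 1/√0.5403 = 1.360; τ_2 = 4.45/1.360 = 3.271 s.
Leg 3: 4.74 s is already measured on the train.
Leg 4: β = 0.8610; γ = 1/√(1 − 0.8610²) = 1/√0.2587 = 1.966; τ_4 = 7.84/1.966 = 3.987 s.
Total: 2.250 + 3.271 + 4.740 + 3.987 s.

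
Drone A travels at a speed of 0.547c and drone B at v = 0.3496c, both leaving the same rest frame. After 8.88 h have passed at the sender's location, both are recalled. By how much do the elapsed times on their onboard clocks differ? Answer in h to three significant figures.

|τ_A − τ_B| = 0.886 h

A: γ = 1/√(1 − 0.547²) = 1/√0.7008 = 1.195; τ_A = 8.88/1.195 = 7.434 h.
B: γ = 1/√(1 − 0.3496²) = 1/√0.8778 = 1.067; τ_B = 8.88/1.067 = 8.320 h.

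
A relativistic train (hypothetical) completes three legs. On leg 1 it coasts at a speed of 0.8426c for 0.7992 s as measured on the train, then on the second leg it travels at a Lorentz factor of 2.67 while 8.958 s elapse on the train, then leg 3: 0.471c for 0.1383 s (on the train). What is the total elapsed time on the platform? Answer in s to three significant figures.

Leg 1: γ = 1/√(1 − 0.8426²) = 1/√0.2900 = 1.857; Δt_1 = 1.857 × 0.7992 = 1.484 s.
Leg 2: γ = 2.67; Δt_2 = 2.670 × 8.958 = 23.92 s.
Leg 3: γ = 1/√(1 − 0.471²) = 1/√0.7782 = 1.134; Δt_3 = 1.134 × 0.1383 = 0.1568 s.
Total: 1.484 + 23.92 + 0.1568 s.

Δt = 25.6 s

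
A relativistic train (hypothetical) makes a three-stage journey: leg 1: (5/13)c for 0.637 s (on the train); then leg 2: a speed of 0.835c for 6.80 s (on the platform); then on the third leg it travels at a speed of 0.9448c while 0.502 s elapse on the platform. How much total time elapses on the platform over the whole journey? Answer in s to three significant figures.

Leg 1: γ = 1/√(1 − (5/13)²) = 13/12 ≈ 1.083; Δt_1 = 1.083 × 0.637 = 0.6901 s.
Leg 2: 6.80 s is already measured on the platform.
Leg 3: 0.502 s is already measured on the platform.
Total: 0.6901 + 6.800 + 0.5020 s.

Δt = 7.99 s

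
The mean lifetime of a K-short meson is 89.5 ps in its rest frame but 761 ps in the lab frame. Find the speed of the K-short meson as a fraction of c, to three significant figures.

γ = Δt/τ₀ = 761/89.5 = 8.503
β = √(1 − 1/γ²) = √(1 − 0.01383) = √0.9862

v = 0.993c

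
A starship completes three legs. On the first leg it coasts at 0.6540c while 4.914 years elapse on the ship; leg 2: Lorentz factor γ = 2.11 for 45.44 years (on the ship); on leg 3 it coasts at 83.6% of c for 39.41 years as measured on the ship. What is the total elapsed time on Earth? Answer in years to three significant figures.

Leg 1: γ = 1/√(1 − 0.6540²) = 1/√0.5723 = 1.322; Δt_1 = 1.322 × 4.914 = 6.496 years.
Leg 2: γ = 2.11; Δt_2 = 2.110 × 45.44 = 95.88 years.
Leg 3: β = 0.836; γ = 1/√(1 − 0.836²) = 1/√0.3011 = 1.822; Δt_3 = 1.822 × 39.41 = 71.82 years.
Total: 6.496 + 95.88 + 71.82 years.

Δt = 174 years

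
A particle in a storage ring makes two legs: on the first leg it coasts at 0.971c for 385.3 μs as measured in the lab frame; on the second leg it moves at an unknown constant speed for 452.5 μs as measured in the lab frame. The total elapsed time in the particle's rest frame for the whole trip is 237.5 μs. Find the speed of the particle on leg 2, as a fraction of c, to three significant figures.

β = 0.947

Leg 1: γ = 1/√(1 − 0.971²) = 1/√0.05716 = 4.183; τ_1 = 385.3/4.183 = 92.12 μs.
Leg 2: speed unknown; τ_2 = 452.5/γ_2.
Total proper time: 92.12 + τ_2 = 237.5, so τ_2 = 237.5 − 92.12 = 145.4 μs.
γ_2 = 452.5/145.4 = 3.112; β = √(1 − 1/γ²) = √0.8968.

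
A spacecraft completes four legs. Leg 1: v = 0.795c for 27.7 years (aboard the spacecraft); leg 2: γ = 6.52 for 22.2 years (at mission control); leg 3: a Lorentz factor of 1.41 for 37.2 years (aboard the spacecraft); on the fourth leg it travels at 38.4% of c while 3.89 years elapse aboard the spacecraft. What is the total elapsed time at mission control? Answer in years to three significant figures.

Leg 1: γ = 1/√(1 − 0.795²) = 1/√0.3680 = 1.649; Δt_1 = 1.649 × 27.7 = 45.66 years.
Leg 2: 22.2 years is already measured at mission control.
Leg 3: γ = 1.41; Δt_3 = 1.410 × 37.2 = 52.45 years.
Leg 4: β = 0.384; γ = 1/√(1 − 0.384²) = 1/√0.8525 = 1.083; Δt_4 = 1.083 × 3.89 = 4.213 years.
Total: 45.66 + 22.20 + 52.45 + 4.213 years.

Δt = 125 years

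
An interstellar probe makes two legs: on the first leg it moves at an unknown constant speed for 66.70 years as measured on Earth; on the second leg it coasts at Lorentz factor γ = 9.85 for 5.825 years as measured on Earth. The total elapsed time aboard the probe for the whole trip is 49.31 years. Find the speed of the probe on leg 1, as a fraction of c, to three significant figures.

Leg 1: speed unknown; τ_1 = 66.70/γ_1.
Leg 2: γ = 9.85; τ_2 = 5.825/9.850 = 0.5914 years.
Total proper time: τ_1 + 0.5914 = 49.31, so τ_1 = 49.31 − 0.5914 = 48.72 years.
γ_1 = 66.70/48.72 = 1.369; β = √(1 − 1/γ²) = √0.4665.

β = 0.683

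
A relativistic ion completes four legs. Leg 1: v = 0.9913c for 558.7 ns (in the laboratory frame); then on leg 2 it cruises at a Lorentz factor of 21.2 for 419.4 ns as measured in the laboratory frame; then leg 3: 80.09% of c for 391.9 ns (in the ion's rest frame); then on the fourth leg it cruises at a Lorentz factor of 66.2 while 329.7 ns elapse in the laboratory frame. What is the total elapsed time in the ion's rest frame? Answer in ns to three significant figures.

Leg 1: γ = 1/√(1 − 0.9913²) = 1/√0.01732 = 7.598; τ_1 = 558.7/7.598 = 73.54 ns.
Leg 2: γ = 21.2; τ_2 = 419.4/21.20 = 19.78 ns.
Leg 3: 391.9 ns is already measured in the ion's rest frame.
Leg 4: γ = 66.2; τ_4 = 329.7/66.20 = 4.980 ns.
Total: 73.54 + 19.78 + 391.9 + 4.980 ns.

τ = 490 ns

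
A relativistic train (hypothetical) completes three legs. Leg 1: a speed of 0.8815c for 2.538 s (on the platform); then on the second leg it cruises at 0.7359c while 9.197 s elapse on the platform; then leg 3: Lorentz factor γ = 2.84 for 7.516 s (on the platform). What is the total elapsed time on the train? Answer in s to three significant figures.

τ = 10.1 s

Leg 1: γ = 1/√(1 − 0.8815²) = 1/√0.2230 = 2.118; τ_1 = 2.538/2.118 = 1.198 s.
Leg 2: γ = 1/√(1 − 0.7359²) = 1/√0.4585 = 1.477; τ_2 = 9.197/1.477 = 6.227 s.
Leg 3: γ = 2.84; τ_3 = 7.516/2.840 = 2.646 s.
Total: 1.198 + 6.227 + 2.646 s.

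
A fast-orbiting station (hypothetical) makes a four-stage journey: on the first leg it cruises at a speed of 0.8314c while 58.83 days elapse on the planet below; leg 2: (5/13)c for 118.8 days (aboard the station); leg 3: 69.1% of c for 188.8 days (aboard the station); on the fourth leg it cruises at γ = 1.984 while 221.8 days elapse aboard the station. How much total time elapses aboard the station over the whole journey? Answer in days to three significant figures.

τ = 562 days

Leg 1: γ = 1/√(1 − 0.8314²) = 1/√0.3088 = 1.800; τ_1 = 58.83/1.800 = 32.69 days.
Leg 2: 118.8 days is already measured aboard the station.
Leg 3: 188.8 days is already measured aboard the station.
Leg 4: 221.8 days is already measured aboard the station.
Total: 32.69 + 118.8 + 188.8 + 221.8 days.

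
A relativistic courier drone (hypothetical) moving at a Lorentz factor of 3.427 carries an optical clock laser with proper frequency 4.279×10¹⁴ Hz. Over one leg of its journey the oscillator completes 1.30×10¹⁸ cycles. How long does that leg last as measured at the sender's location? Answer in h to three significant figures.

Δt = 2.89 h

γ = 3.427
Proper time for N cycles: τ = N/f = 1.30×10¹⁸/(4.279×10¹⁴) = 3.038×10³ s = 0.8439 h.
Lab-frame duration Δt = γτ = 3.427 × 0.8439 = 2.892 h.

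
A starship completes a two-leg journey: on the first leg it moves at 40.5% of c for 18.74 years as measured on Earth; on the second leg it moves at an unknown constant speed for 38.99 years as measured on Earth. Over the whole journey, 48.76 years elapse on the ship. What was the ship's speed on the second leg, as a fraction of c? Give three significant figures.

Leg 1: β = 0.405; γ = 1/√(1 − 0.405²) = 1/√0.8360 = 1.094; τ_1 = 18.74/1.094 = 17.13 years.
Leg 2: speed unknown; τ_2 = 38.99/γ_2.
Total proper time: 17.13 + τ_2 = 48.76, so τ_2 = 48.76 − 17.13 = 31.63 years.
γ_2 = 38.99/31.63 = 1.233; β = √(1 − 1/γ²) = √0.3421.

β = 0.585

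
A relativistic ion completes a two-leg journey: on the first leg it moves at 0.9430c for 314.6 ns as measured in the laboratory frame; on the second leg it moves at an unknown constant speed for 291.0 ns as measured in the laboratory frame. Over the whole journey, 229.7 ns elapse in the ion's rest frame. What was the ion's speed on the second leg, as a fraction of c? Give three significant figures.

β = 0.903

Leg 1: γ = 1/√(1 − 0.9430²) = 1/√0.1108 = 3.005; τ_1 = 314.6/3.005 = 104.7 ns.
Leg 2: speed unknown; τ_2 = 291.0/γ_2.
Total proper time: 104.7 + τ_2 = 229.7, so τ_2 = 229.7 − 104.7 = 125.0 ns.
γ_2 = 291.0/125.0 = 2.328; β = √(1 − 1/γ²) = √0.8155.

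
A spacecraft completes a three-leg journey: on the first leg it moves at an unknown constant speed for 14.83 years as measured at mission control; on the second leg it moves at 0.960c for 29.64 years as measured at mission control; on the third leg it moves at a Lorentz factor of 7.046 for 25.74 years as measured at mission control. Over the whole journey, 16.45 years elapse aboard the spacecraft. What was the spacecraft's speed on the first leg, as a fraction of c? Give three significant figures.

Leg 1: speed unknown; τ_1 = 14.83/γ_1.
Leg 2: γ = 1/√(1 − 0.960²) = 25/7 ≈ 3.571; τ_2 = 29.64/3.571 = 8.299 years.
Leg 3: γ = 7.046; τ_3 = 25.74/7.046 = 3.653 years.
Total proper time: τ_1 + 8.299 + 3.653 = 16.45, so τ_1 = 16.45 − 11.95 = 4.498 years.
γ_1 = 14.83/4.498 = 3.297; β = √(1 − 1/γ²) = √0.9080.

β = 0.953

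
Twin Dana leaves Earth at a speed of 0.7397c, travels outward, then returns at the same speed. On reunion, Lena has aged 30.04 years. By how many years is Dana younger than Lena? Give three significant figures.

γ = 1/√(1 − 0.7397²) = 1/√0.4528 = 1.486
Dana's elapsed proper time: τ = 30.04/1.486 = 20.22 years.
Age gap = Δt − τ = 30.04 − 20.22 years.

Δt − τ = 9.82 years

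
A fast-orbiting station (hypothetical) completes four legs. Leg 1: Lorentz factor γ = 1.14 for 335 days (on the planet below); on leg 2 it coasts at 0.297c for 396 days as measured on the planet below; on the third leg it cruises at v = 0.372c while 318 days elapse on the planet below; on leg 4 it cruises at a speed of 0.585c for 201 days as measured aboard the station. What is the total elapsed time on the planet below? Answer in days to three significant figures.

Leg 1: 335 days is already measured on the planet below.
Leg 2: 396 days is already measured on the planet below.
Leg 3: 318 days is already measured on the planet below.
Leg 4: γ = 1/√(1 − 0.585²) = 1/√0.6578 = 1.233; Δt_4 = 1.233 × 201 = 247.8 days.
Total: 335.0 + 396.0 + 318.0 + 247.8 days.

Δt = 1300 days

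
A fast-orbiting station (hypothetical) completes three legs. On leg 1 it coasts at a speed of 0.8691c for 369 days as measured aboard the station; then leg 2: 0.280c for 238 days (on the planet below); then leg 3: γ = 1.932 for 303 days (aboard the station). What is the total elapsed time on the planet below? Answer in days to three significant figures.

Leg 1: γ = 1/√(1 − 0.8691²) = 1/√0.2447 = 2.022; Δt_1 = 2.022 × 369 = 746.0 days.
Leg 2: 238 days is already measured on the planet below.
Leg 3: γ = 1.932; Δt_3 = 1.932 × 303 = 585.4 days.
Total: 746.0 + 238.0 + 585.4 days.

Δt = 1570 days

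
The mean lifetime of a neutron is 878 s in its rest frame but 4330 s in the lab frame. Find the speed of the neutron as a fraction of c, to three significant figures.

γ = Δt/τ₀ = 4330/878 = 4.932
β = √(1 − 1/γ²) = √(1 − 0.04112) = √0.9589

β = 0.979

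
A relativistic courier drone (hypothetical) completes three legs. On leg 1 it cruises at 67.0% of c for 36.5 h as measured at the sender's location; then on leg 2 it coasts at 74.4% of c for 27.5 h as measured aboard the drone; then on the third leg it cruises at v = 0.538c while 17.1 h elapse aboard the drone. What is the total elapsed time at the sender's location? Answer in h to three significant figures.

Leg 1: 36.5 h is already measured at the sender's location.
Leg 2: β = 0.744; γ = 1/√(1 − 0.744²) = 1/√0.4465 = 1.497; Δt_2 = 1.497 × 27.5 = 41.16 h.
Leg 3: γ = 1/√(1 − 0.538²) = 1/√0.7106 = 1.186; Δt_3 = 1.186 × 17.1 = 20.29 h.
Total: 36.50 + 41.16 + 20.29 h.

Δt = 97.9 h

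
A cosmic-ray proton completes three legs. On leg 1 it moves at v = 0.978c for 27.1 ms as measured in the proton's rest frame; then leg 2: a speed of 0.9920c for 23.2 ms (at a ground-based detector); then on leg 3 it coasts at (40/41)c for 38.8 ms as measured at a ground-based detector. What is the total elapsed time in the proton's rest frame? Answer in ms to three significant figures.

Leg 1: 27.1 ms is already measured in the proton's rest frame.
Leg 2: γ = 1/√(1 − 0.9920²) = 1/√0.01594 = 7.922; τ_2 = 23.2/7.922 = 2.929 ms.
Leg 3: γ = 1/√(1 − (40/41)²) = 41/9 ≈ 4.556; τ_3 = 38.8/4.556 = 8.517 ms.
Total: 27.10 + 2.929 + 8.517 ms.

τ = 38.5 ms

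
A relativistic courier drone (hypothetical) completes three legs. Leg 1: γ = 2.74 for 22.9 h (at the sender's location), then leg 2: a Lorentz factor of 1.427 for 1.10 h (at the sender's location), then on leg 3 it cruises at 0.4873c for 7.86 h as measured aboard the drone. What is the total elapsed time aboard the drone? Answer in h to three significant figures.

τ = 17.0 h

Leg 1: γ = 2.74; τ_1 = 22.9/2.740 = 8.358 h.
Leg 2: γ = 1.427; τ_2 = 1.10/1.427 = 0.7708 h.
Leg 3: 7.86 h is already measured aboard the drone.
Total: 8.358 + 0.7708 + 7.860 h.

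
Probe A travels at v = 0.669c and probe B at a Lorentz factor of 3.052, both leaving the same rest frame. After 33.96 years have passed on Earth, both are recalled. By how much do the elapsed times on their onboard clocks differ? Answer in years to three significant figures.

A: γ = 1/√(1 − 0.669²) = 1/√0.5524 = 1.345; τ_A = 33.96/1.345 = 25.24 years.
B: γ = 3.052; τ_B = 33.96/3.052 = 11.13 years.

|τ_A − τ_B| = 14.1 years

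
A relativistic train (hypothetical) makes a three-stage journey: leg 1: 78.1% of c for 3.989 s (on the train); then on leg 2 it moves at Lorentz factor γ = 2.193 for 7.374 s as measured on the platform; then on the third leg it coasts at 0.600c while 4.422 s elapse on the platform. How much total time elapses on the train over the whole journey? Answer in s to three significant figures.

Leg 1: 3.989 s is already measured on the train.
Leg 2: γ = 2.193; τ_2 = 7.374/2.193 = 3.363 s.
Leg 3: γ = 1/√(1 − 0.600²) = 5/4 = 1.250; τ_3 = 4.422/1.250 = 3.538 s.
Total: 3.989 + 3.363 + 3.538 s.

τ = 10.9 s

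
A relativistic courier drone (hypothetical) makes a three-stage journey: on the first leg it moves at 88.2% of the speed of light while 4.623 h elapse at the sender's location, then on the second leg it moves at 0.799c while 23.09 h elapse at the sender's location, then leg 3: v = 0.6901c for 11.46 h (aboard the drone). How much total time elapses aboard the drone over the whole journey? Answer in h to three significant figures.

τ = 27.5 h

Leg 1: β = 0.882; γ = 1/√(1 − 0.882²) = 1/√0.2221 = 2.122; τ_1 = 4.623/2.122 = 2.179 h.
Leg 2: γ = 1/√(1 − 0.799²) = 1/√0.3616 = 1.663; τ_2 = 23.09/1.663 = 13.88 h.
Leg 3: 11.46 h is already measured aboard the drone.
Total: 2.179 + 13.88 + 11.46 h.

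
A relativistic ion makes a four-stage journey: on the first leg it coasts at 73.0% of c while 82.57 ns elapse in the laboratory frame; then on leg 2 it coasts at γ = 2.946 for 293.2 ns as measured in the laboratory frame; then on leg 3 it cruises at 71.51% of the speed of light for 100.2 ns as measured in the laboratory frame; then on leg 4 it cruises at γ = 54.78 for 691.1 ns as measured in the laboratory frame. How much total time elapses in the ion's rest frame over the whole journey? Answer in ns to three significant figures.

τ = 239 ns

Leg 1: β = 0.730; γ = 1/√(1 − 0.730²) = 1/√0.4671 = 1.463; τ_1 = 82.57/1.463 = 56.43 ns.
Leg 2: γ = 2.946; τ_2 = 293.2/2.946 = 99.52 ns.
Leg 3: β = 0.7151; γ = 1/√(1 − 0.7151²) = 1/√0.4886 = 1.431; τ_3 = 100.2/1.431 = 70.04 ns.
Leg 4: γ = 54.78; τ_4 = 691.1/54.78 = 12.62 ns.
Total: 56.43 + 99.52 + 70.04 + 12.62 ns.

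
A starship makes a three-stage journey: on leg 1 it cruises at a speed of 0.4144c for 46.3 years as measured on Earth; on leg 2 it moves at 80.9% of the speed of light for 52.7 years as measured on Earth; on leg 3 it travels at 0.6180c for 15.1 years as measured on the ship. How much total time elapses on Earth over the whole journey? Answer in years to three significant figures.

Δt = 118 years

Leg 1: 46.3 years is already measured on Earth.
Leg 2: 52.7 years is already measured on Earth.
Leg 3: γ = 1/√(1 − 0.6180²) = 1/√0.6181 = 1.272; Δt_3 = 1.272 × 15.1 = 19.21 years.
Total: 46.30 + 52.70 + 19.21 years.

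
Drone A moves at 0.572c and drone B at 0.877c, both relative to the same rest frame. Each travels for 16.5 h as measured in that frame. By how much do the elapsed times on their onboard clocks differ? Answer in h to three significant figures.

|τ_A − τ_B| = 5.61 h

A: γ = 1/√(1 − 0.572²) = 1/√0.6728 = 1.219; τ_A = 16.5/1.219 = 13.53 h.
B: γ = 1/√(1 − 0.877²) = 1/√0.2309 = 2.081; τ_B = 16.5/2.081 = 7.928 h.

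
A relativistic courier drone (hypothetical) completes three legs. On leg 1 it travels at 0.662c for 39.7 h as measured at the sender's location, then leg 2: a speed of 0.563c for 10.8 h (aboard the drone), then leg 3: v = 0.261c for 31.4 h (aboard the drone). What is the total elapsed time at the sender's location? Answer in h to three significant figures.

Leg 1: 39.7 h is already measured at the sender's location.
Leg 2: γ = 1/√(1 − 0.563²) = 1/√0.6830 = 1.210; Δt_2 = 1.210 × 10.8 = 13.07 h.
Leg 3: γ = 1/√(1 − 0.261²) = 1/√0.9319 = 1.036; Δt_3 = 1.036 × 31.4 = 32.53 h.
Total: 39.70 + 13.07 + 32.53 h.

Δt = 85.3 h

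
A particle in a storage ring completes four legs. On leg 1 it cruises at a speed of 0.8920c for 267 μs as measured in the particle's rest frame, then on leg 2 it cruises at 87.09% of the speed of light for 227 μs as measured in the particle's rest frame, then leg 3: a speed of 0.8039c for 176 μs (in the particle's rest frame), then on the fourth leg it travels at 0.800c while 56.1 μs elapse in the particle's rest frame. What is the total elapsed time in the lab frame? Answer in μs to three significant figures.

Δt = 1440 μs

Leg 1: γ = 1/√(1 − 0.8920²) = 1/√0.2043 = 2.212; Δt_1 = 2.212 × 267 = 590.7 μs.
Leg 2: β = 0.8709; γ = 1/√(1 − 0.8709²) = 1/√0.2415 = 2.035; Δt_2 = 2.035 × 227 = 461.9 μs.
Leg 3: γ = 1/√(1 − 0.8039²) = 1/√0.3537 = 1.681; Δt_3 = 1.681 × 176 = 295.9 μs.
Leg 4: γ = 1/√(1 − 0.800²) = 5/3 ≈ 1.667; Δt_4 = 1.667 × 56.1 = 93.50 μs.
Total: 590.7 + 461.9 + 295.9 + 93.50 μs.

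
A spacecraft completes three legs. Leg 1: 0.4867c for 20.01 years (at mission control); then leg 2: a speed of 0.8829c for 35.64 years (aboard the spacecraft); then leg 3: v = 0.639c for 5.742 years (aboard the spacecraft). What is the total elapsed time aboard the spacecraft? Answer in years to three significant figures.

τ = 58.9 years

Leg 1: γ = 1/√(1 − 0.4867²) = 1/√0.7631 = 1.145; τ_1 = 20.01/1.145 = 17.48 years.
Leg 2: 35.64 years is already measured aboard the spacecraft.
Leg 3: 5.742 years is already measured aboard the spacecraft.
Total: 17.48 + 35.64 + 5.742 years.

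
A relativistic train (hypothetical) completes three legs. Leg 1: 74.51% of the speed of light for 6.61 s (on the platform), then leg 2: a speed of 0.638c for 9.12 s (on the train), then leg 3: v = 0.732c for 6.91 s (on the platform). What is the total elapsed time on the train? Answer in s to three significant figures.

Leg 1: β = 0.7451; γ = 1/√(1 − 0.7451²) = 1/√0.4448 = 1.499; τ_1 = 6.61/1.499 = 4.409 s.
Leg 2: 9.12 s is already measured on the train.
Leg 3: γ = 1/√(1 − 0.732²) = 1/√0.4642 = 1.468; τ_3 = 6.91/1.468 = 4.708 s.
Total: 4.409 + 9.120 + 4.708 s.

τ = 18.2 s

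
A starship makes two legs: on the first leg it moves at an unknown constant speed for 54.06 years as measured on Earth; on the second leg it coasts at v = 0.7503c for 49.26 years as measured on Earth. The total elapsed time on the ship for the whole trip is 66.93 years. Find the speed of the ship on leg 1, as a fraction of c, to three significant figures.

β = 0.772

Leg 1: speed unknown; τ_1 = 54.06/γ_1.
Leg 2: γ = 1/√(1 − 0.7503²) = 1/√0.4370 = 1.513; τ_2 = 49.26/1.513 = 32.57 years.
Total proper time: τ_1 + 32.57 = 66.93, so τ_1 = 66.93 − 32.57 = 34.36 years.
γ_1 = 54.06/34.36 = 1.573; β = √(1 − 1/γ²) = √0.5959.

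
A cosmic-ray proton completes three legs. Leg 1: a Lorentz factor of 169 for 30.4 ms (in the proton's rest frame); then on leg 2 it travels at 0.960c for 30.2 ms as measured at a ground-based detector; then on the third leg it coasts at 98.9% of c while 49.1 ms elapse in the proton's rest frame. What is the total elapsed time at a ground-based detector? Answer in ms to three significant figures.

Leg 1: γ = 169; Δt_1 = 169.0 × 30.4 = 5138 ms.
Leg 2: 30.2 ms is already measured at a ground-based detector.
Leg 3: β = 0.989; γ = 1/√(1 − 0.989²) = 1/√0.02188 = 6.761; Δt_3 = 6.761 × 49.1 = 331.9 ms.
Total: 5138 + 30.20 + 331.9 ms.

Δt = 5500 ms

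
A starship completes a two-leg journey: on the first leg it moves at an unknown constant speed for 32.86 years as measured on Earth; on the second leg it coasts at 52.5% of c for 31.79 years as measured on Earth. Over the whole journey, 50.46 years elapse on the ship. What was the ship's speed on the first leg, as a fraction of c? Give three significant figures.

β = 0.702

Leg 1: speed unknown; τ_1 = 32.86/γ_1.
Leg 2: β = 0.525; γ = 1/√(1 − 0.525²) = 1/√0.7244 = 1.175; τ_2 = 31.79/1.175 = 27.06 years.
Total proper time: τ_1 + 27.06 = 50.46, so τ_1 = 50.46 − 27.06 = 23.40 years.
γ_1 = 32.86/23.40 = 1.404; β = √(1 − 1/γ²) = √0.4927.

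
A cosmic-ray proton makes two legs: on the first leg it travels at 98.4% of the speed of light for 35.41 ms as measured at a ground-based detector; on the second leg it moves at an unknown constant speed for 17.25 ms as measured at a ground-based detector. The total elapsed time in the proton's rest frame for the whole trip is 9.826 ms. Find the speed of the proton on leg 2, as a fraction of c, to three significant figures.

Leg 1: β = 0.984; γ = 1/√(1 − 0.984²) = 1/√0.03174 = 5.613; τ_1 = 35.41/5.613 = 6.309 ms.
Leg 2: speed unknown; τ_2 = 17.25/γ_2.
Total proper time: 6.309 + τ_2 = 9.826, so τ_2 = 9.826 − 6.309 = 3.517 ms.
γ_2 = 17.25/3.517 = 4.905; β = √(1 − 1/γ²) = √0.9584.

β = 0.979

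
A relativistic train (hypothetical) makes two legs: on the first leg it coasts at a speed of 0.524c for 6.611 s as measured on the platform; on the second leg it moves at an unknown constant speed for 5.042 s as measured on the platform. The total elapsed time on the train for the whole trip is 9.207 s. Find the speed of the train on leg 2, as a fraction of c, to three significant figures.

Leg 1: γ = 1/√(1 − 0.524²) = 1/√0.7254 = 1.174; τ_1 = 6.611/1.174 = 5.631 s.
Leg 2: speed unknown; τ_2 = 5.042/γ_2.
Total proper time: 5.631 + τ_2 = 9.207, so τ_2 = 9.207 − 5.631 = 3.576 s.
γ_2 = 5.042/3.576 = 1.410; β = √(1 − 1/γ²) = √0.4969.

β = 0.705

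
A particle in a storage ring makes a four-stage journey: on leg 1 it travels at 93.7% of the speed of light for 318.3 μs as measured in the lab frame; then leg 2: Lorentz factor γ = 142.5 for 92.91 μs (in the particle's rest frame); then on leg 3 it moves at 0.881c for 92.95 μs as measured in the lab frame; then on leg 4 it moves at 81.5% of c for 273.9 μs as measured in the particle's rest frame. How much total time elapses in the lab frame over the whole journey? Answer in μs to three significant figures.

Δt = 1.41×10⁴ μs

Leg 1: 318.3 μs is already measured in the lab frame.
Leg 2: γ = 142.5; Δt_2 = 142.5 × 92.91 = 1.324×10⁴ μs.
Leg 3: 92.95 μs is already measured in the lab frame.
Leg 4: β = 0.815; γ = 1/√(1 − 0.815²) = 1/√0.3358 = 1.726; Δt_4 = 1.726 × 273.9 = 472.7 μs.
Total: 318.3 + 1.324×10⁴ + 92.95 + 472.7 μs.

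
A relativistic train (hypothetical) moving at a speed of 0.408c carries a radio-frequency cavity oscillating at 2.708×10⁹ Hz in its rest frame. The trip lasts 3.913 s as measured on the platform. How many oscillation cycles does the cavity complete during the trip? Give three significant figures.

N = 9.67×10⁹

γ = 1/√(1 − 0.408²) = 1/√0.8335 = 1.095
The oscillator's own cycle count is N = f × τ where τ is the proper time on the train. τ = Δt/γ = 3.913/1.095 = 3.572 s = 3.572×10⁰ s.
N = 2.708×10⁹ × 3.572×10⁰ = 9.674×10⁹.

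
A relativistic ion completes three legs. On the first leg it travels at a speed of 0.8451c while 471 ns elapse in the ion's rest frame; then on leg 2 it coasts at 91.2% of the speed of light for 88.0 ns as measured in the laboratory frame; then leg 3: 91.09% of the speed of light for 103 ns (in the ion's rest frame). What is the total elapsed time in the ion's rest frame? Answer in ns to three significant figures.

Leg 1: 471 ns is already measured in the ion's rest frame.
Leg 2: β = 0.912; γ = 1/√(1 − 0.912²) = 1/√0.1683 = 2.438; τ_2 = 88.0/2.438 = 36.10 ns.
Leg 3: 103 ns is already measured in the ion's rest frame.
Total: 471.0 + 36.10 + 103.0 ns.

τ = 610 ns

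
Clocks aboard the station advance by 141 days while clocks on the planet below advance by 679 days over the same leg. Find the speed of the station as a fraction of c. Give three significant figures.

v = 0.978c

The proper time is measured aboard the station (both events occur at the station's location); Δt is measured on the planet below. γ = Δt/τ = 679/141 = 4.816.
β = √(1 − 1/γ²) = √(1 − 0.04312) = √0.9569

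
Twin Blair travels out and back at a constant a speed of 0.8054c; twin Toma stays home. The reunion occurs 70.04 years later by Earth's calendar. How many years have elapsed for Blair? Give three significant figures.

γ = 1/√(1 − 0.8054²) = 1/√0.3513 = 1.687
Blair's clock measures proper time along the trip: τ = Δt/γ = 70.04/1.687 years.

τ = 41.5 years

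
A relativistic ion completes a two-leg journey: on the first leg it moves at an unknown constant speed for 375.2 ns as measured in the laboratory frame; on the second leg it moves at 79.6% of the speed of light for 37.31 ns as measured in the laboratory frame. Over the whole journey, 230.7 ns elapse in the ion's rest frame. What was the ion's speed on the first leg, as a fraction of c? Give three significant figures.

β = 0.832

Leg 1: speed unknown; τ_1 = 375.2/γ_1.
Leg 2: β = 0.796; γ = 1/√(1 − 0.796²) = 1/√0.3664 = 1.652; τ_2 = 37.31/1.652 = 22.58 ns.
Total proper time: τ_1 + 22.58 = 230.7, so τ_1 = 230.7 − 22.58 = 208.1 ns.
γ_1 = 375.2/208.1 = 1.803; β = √(1 − 1/γ²) = √0.6923.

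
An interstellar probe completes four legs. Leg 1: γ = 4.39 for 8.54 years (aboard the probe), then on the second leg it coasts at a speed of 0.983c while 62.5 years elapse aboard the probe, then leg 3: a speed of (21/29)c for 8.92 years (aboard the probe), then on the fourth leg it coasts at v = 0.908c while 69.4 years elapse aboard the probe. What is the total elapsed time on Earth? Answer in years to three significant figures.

Leg 1: γ = 4.39; Δt_1 = 4.390 × 8.54 = 37.49 years.
Leg 2: γ = 1/√(1 − 0.983²) = 1/√0.03371 = 5.446; Δt_2 = 5.446 × 62.5 = 340.4 years.
Leg 3: γ = 1/√(1 − (21/29)²) = 29/20 = 1.450; Δt_3 = 1.450 × 8.92 = 12.93 years.
Leg 4: γ = 1/√(1 − 0.908²) = 1/√0.1755 = 2.387; Δt_4 = 2.387 × 69.4 = 165.6 years.
Total: 37.49 + 340.4 + 12.93 + 165.6 years.

Δt = 556 years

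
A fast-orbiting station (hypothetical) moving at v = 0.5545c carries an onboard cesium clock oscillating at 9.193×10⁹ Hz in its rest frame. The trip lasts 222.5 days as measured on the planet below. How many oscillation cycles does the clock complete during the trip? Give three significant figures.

γ = 1/√(1 − 0.5545²) = 1/√0.6925 = 1.202
The oscillator's own cycle count is N = f × τ where τ is the proper time aboard the station. τ = Δt/γ = 222.5/1.202 = 185.2 days = 1.600×10⁷ s.
N = 9.193×10⁹ × 1.600×10⁷ = 1.471×10¹⁷.

N = 1.47×10¹⁷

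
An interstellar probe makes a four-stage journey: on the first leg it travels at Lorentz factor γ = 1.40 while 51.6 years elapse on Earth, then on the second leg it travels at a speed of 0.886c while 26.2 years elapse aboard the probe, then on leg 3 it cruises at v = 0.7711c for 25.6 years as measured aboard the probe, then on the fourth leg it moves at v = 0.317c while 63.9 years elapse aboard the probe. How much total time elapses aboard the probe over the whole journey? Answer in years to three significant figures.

Leg 1: γ = 1.40; τ_1 = 51.6/1.400 = 36.86 years.
Leg 2: 26.2 years is already measured aboard the probe.
Leg 3: 25.6 years is already measured aboard the probe.
Leg 4: 63.9 years is already measured aboard the probe.
Total: 36.86 + 26.20 + 25.60 + 63.90 years.

τ = 153 years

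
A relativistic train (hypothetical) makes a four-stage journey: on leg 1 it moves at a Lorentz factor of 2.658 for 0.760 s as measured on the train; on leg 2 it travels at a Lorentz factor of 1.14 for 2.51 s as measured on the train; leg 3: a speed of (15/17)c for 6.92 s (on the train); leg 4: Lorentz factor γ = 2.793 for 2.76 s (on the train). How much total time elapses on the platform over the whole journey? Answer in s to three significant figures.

Δt = 27.3 s

Leg 1: γ = 2.658; Δt_1 = 2.658 × 0.760 = 2.020 s.
Leg 2: γ = 1.14; Δt_2 = 1.140 × 2.51 = 2.861 s.
Leg 3: γ = 1/√(1 − (15/17)²) = 17/8 = 2.125; Δt_3 = 2.125 × 6.92 = 14.71 s.
Leg 4: γ = 2.793; Δt_4 = 2.793 × 2.76 = 7.709 s.
Total: 2.020 + 2.861 + 14.71 + 7.709 s.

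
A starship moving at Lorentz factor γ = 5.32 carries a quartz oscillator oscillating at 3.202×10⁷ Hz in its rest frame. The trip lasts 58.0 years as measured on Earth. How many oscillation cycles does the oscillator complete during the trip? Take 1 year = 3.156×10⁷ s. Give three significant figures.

γ = 5.32
The oscillator's own cycle count is N = f × τ where τ is the proper time on the ship. τ = Δt/γ = 58.0/5.320 = 10.90 years = 3.441×10⁸ s.
N = 3.202×10⁷ × 3.441×10⁸ = 1.102×10¹⁶.

N = 1.10×10¹⁶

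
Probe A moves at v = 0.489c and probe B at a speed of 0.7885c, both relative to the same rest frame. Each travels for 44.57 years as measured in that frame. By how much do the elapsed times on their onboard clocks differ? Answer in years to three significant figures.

|τ_A − τ_B| = 11.5 years

A: γ = 1/√(1 − 0.489²) = 1/√0.7609 = 1.146; τ_A = 44.57/1.146 = 38.88 years.
B: γ = 1/√(1 − 0.7885²) = 1/√0.3783 = 1.626; τ_B = 44.57/1.626 = 27.41 years.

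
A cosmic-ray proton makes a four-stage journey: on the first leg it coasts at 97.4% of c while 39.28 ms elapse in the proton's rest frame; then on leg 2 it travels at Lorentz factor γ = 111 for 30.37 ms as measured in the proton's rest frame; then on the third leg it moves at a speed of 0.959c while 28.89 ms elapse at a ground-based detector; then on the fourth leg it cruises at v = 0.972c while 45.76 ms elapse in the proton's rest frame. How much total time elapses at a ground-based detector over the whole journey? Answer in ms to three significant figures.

Leg 1: β = 0.974; γ = 1/√(1 − 0.974²) = 1/√0.05132 = 4.414; Δt_1 = 4.414 × 39.28 = 173.4 ms.
Leg 2: γ = 111; Δt_2 = 111.0 × 30.37 = 3371 ms.
Leg 3: 28.89 ms is already measured at a ground-based detector.
Leg 4: γ = 1/√(1 − 0.972²) = 1/√0.05522 = 4.256; Δt_4 = 4.256 × 45.76 = 194.7 ms.
Total: 173.4 + 3371 + 28.89 + 194.7 ms.

Δt = 3770 ms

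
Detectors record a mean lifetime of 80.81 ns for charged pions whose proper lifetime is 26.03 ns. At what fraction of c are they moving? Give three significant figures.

v = 0.947c

γ = Δt/τ₀ = 80.81/26.03 = 3.104
β = √(1 − 1/γ²) = √(1 − 0.1038) = √0.8962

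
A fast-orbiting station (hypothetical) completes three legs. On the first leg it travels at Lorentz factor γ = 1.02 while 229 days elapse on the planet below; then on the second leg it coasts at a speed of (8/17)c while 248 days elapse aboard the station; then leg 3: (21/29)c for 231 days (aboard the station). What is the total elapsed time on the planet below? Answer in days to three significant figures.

Δt = 845 days

Leg 1: 229 days is already measured on the planet below.
Leg 2: γ = 1/√(1 − (8/17)²) = 17/15 ≈ 1.133; Δt_2 = 1.133 × 248 = 281.1 days.
Leg 3: γ = 1/√(1 − (21/29)²) = 29/20 = 1.450; Δt_3 = 1.450 × 231 = 335.0 days.
Total: 229.0 + 281.1 + 335.0 days.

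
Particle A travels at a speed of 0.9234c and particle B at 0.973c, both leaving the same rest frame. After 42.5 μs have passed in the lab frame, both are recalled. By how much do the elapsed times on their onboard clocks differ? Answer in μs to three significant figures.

A: γ = 1/√(1 − 0.9234²) = 1/√0.1473 = 2.605; τ_A = 42.5/2.605 = 16.31 μs.
B: γ = 1/√(1 − 0.973²) = 1/√0.05327 = 4.333; τ_B = 42.5/4.333 = 9.809 μs.

|τ_A − τ_B| = 6.50 μs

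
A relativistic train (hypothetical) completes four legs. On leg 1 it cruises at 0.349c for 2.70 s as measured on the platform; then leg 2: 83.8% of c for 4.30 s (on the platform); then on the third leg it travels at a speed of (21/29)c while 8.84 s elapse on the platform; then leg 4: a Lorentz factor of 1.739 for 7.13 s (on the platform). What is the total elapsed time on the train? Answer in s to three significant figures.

τ = 15.1 s

Leg 1: γ = 1/√(1 − 0.349²) = 1/√0.8782 = 1.067; τ_1 = 2.70/1.067 = 2.530 s.
Leg 2: β = 0.838; γ = 1/√(1 − 0.838²) = 1/√0.2978 = 1.833; τ_2 = 4.30/1.833 = 2.346 s.
Leg 3: γ = 1/√(1 − (21/29)²) = 29/20 = 1.450; τ_3 = 8.84/1.450 = 6.097 s.
Leg 4: γ = 1.739; τ_4 = 7.13/1.739 = 4.100 s.
Total: 2.530 + 2.346 + 6.097 + 4.100 s.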